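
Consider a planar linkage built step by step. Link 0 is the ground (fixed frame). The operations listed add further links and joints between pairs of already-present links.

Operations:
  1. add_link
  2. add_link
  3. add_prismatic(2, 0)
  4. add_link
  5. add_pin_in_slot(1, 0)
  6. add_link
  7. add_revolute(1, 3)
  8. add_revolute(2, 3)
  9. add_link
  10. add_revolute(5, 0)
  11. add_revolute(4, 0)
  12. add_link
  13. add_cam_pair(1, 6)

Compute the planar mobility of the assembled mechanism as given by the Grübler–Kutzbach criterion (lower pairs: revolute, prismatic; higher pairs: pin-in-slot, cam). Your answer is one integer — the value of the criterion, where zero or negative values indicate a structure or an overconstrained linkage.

M = 6

(L,J1,J2)=(1,0,0); link0 fixed
link1: (2,0,0)
link2: (3,0,0)
P 2-0 [J1]: (3,1,0)
link3: (4,1,0)
PS 1-0 [J2]: (4,1,1)
link4: (5,1,1)
R 1-3 [J1]: (5,2,1)
R 2-3 [J1]: (5,3,1)
link5: (6,3,1)
R 5-0 [J1]: (6,4,1)
R 4-0 [J1]: (6,5,1)
link6: (7,5,1)
C 1-6 [J2]: (7,5,2)
Grübler: 3·6 − 2·5 − 2 = 6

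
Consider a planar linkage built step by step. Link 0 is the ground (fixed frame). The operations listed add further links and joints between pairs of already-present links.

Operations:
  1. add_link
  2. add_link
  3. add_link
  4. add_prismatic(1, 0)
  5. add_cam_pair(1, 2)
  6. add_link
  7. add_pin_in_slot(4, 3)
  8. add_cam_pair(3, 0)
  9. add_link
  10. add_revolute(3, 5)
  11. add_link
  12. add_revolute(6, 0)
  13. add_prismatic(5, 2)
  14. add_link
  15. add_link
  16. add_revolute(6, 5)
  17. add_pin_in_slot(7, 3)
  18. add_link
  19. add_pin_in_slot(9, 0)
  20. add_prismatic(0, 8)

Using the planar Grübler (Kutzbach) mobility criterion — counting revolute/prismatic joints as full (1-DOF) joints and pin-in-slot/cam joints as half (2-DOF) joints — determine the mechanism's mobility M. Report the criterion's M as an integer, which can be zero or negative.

L=1 J1=0 J2=0
add link → L=2 J1=0 J2=0
add link → L=3 J1=0 J2=0
add link → L=4 J1=0 J2=0
P@1,0 dof=1 J1 → L=4 J1=1 J2=0
C@1,2 dof=2 J2 → L=4 J1=1 J2=1
add link → L=5 J1=1 J2=1
PS@4,3 dof=2 J2 → L=5 J1=1 J2=2
C@3,0 dof=2 J2 → L=5 J1=1 J2=3
add link → L=6 J1=1 J2=3
R@3,5 dof=1 J1 → L=6 J1=2 J2=3
add link → L=7 J1=2 J2=3
R@6,0 dof=1 J1 → L=7 J1=3 J2=3
P@5,2 dof=1 J1 → L=7 J1=4 J2=3
add link → L=8 J1=4 J2=3
add link → L=9 J1=4 J2=3
R@6,5 dof=1 J1 → L=9 J1=5 J2=3
PS@7,3 dof=2 J2 → L=9 J1=5 J2=4
add link → L=10 J1=5 J2=4
PS@9,0 dof=2 J2 → L=10 J1=5 J2=5
P@0,8 dof=1 J1 → L=10 J1=6 J2=5
M=3(L−1)−2J1−J2=3·9−2·6−5=10

M = 10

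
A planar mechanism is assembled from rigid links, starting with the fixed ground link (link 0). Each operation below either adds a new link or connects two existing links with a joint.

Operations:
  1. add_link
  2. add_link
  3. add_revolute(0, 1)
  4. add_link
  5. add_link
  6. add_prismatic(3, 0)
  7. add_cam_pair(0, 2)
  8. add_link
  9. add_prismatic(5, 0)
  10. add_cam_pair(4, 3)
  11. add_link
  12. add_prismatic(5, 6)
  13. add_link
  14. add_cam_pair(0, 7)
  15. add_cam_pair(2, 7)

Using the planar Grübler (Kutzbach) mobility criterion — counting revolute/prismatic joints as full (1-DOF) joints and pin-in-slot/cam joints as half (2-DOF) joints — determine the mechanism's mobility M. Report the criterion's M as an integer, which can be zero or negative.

M = 9

link 0 = ground. State L|J1|J2 = 1|0|0
+link1  2|0|0
+link2  3|0|0
R(0,1) f=1→J1  3|1|0
+link3  4|1|0
+link4  5|1|0
P(3,0) f=1→J1  5|2|0
C(0,2) f=2→J2  5|2|1
+link5  6|2|1
P(5,0) f=1→J1  6|3|1
C(4,3) f=2→J2  6|3|2
+link6  7|3|2
P(5,6) f=1→J1  7|4|2
+link7  8|4|2
C(0,7) f=2→J2  8|4|3
C(2,7) f=2→J2  8|4|4
M = 3(8−1)−2·4−4 = 21−8−4 = 9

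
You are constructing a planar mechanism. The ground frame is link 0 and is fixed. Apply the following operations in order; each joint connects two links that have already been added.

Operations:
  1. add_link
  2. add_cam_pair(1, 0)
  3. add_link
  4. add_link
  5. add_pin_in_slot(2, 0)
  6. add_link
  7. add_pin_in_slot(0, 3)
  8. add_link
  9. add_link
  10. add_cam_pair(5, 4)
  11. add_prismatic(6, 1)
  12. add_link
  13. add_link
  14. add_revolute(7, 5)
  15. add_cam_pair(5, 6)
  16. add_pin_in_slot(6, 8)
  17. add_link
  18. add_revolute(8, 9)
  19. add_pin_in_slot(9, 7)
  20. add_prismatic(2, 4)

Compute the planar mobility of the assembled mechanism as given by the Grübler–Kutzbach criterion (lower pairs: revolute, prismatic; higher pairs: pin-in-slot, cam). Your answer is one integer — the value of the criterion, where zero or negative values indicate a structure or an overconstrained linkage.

L=1 J1=0 J2=0
add link → L=2 J1=0 J2=0
C@1,0 dof=2 J2 → L=2 J1=0 J2=1
add link → L=3 J1=0 J2=1
add link → L=4 J1=0 J2=1
PS@2,0 dof=2 J2 → L=4 J1=0 J2=2
add link → L=5 J1=0 J2=2
PS@0,3 dof=2 J2 → L=5 J1=0 J2=3
add link → L=6 J1=0 J2=3
add link → L=7 J1=0 J2=3
C@5,4 dof=2 J2 → L=7 J1=0 J2=4
P@6,1 dof=1 J1 → L=7 J1=1 J2=4
add link → L=8 J1=1 J2=4
add link → L=9 J1=1 J2=4
R@7,5 dof=1 J1 → L=9 J1=2 J2=4
C@5,6 dof=2 J2 → L=9 J1=2 J2=5
PS@6,8 dof=2 J2 → L=9 J1=2 J2=6
add link → L=10 J1=2 J2=6
R@8,9 dof=1 J1 → L=10 J1=3 J2=6
PS@9,7 dof=2 J2 → L=10 J1=3 J2=7
P@2,4 dof=1 J1 → L=10 J1=4 J2=7
M=3(L−1)−2J1−J2=3·9−2·4−7=12

M = 12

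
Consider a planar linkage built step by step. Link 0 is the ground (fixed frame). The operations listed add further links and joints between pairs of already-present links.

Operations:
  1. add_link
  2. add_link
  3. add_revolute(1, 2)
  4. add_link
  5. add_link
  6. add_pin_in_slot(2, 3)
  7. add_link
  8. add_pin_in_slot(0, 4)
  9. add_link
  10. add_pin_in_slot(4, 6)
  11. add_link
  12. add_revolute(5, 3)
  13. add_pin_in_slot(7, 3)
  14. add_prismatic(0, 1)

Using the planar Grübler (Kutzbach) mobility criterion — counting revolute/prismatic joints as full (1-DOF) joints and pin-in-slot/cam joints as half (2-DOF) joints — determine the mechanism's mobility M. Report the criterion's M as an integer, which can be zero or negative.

(L,J1,J2)=(1,0,0); link0 fixed
link1: (2,0,0)
link2: (3,0,0)
R 1-2 [J1]: (3,1,0)
link3: (4,1,0)
link4: (5,1,0)
PS 2-3 [J2]: (5,1,1)
link5: (6,1,1)
PS 0-4 [J2]: (6,1,2)
link6: (7,1,2)
PS 4-6 [J2]: (7,1,3)
link7: (8,1,3)
R 5-3 [J1]: (8,2,3)
PS 7-3 [J2]: (8,2,4)
P 0-1 [J1]: (8,3,4)
Grübler: 3·7 − 2·3 − 4 = 11

M = 11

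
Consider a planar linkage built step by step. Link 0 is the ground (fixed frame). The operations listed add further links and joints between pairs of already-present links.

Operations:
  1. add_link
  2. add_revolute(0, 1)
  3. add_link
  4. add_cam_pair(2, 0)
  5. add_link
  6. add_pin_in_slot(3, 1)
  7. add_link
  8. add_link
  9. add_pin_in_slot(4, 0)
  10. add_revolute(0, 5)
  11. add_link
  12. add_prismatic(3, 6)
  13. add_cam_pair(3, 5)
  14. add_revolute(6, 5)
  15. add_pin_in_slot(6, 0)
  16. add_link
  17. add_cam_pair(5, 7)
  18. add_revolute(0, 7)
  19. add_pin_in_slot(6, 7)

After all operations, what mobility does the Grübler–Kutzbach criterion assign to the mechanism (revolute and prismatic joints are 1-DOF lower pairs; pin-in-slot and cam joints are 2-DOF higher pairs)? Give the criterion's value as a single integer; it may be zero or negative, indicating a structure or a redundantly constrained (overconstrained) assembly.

M = 4

[1;0;0] (link 0 is ground)
L+ [2;0;0]
R(0,1)∈J1 [2;1;0]
L+ [3;1;0]
C(2,0)∈J2 [3;1;1]
L+ [4;1;1]
PS(3,1)∈J2 [4;1;2]
L+ [5;1;2]
L+ [6;1;2]
PS(4,0)∈J2 [6;1;3]
R(0,5)∈J1 [6;2;3]
L+ [7;2;3]
P(3,6)∈J1 [7;3;3]
C(3,5)∈J2 [7;3;4]
R(6,5)∈J1 [7;4;4]
PS(6,0)∈J2 [7;4;5]
L+ [8;4;5]
C(5,7)∈J2 [8;4;6]
R(0,7)∈J1 [8;5;6]
PS(6,7)∈J2 [8;5;7]
mobility = 21 − 10 − 7 = 4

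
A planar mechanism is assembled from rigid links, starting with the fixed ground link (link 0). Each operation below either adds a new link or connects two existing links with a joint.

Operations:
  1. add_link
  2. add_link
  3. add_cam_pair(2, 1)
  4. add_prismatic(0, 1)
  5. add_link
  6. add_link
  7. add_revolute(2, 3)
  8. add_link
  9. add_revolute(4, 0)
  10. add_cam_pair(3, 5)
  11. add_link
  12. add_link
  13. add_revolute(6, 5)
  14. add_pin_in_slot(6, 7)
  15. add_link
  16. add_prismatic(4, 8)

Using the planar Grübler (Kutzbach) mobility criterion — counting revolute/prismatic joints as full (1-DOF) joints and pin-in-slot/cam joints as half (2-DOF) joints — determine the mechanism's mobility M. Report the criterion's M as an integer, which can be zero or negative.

M = 11

link 0 = ground. State L|J1|J2 = 1|0|0
+link1  2|0|0
+link2  3|0|0
C(2,1) f=2→J2  3|0|1
P(0,1) f=1→J1  3|1|1
+link3  4|1|1
+link4  5|1|1
R(2,3) f=1→J1  5|2|1
+link5  6|2|1
R(4,0) f=1→J1  6|3|1
C(3,5) f=2→J2  6|3|2
+link6  7|3|2
+link7  8|3|2
R(6,5) f=1→J1  8|4|2
PS(6,7) f=2→J2  8|4|3
+link8  9|4|3
P(4,8) f=1→J1  9|5|3
M = 3(9−1)−2·5−3 = 24−10−3 = 11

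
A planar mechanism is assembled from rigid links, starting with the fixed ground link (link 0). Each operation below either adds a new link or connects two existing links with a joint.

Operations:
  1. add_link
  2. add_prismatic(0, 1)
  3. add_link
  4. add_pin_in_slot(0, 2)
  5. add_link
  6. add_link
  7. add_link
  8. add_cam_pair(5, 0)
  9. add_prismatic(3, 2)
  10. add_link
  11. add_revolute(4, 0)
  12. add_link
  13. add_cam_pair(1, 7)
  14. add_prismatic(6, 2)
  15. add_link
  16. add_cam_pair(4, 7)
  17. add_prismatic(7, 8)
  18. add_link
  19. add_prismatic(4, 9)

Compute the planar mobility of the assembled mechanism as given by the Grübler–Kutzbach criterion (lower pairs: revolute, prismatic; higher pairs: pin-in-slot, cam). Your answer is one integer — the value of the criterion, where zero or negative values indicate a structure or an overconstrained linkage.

M = 11

L=1 J1=0 J2=0
add link → L=2 J1=0 J2=0
P@0,1 dof=1 J1 → L=2 J1=1 J2=0
add link → L=3 J1=1 J2=0
PS@0,2 dof=2 J2 → L=3 J1=1 J2=1
add link → L=4 J1=1 J2=1
add link → L=5 J1=1 J2=1
add link → L=6 J1=1 J2=1
C@5,0 dof=2 J2 → L=6 J1=1 J2=2
P@3,2 dof=1 J1 → L=6 J1=2 J2=2
add link → L=7 J1=2 J2=2
R@4,0 dof=1 J1 → L=7 J1=3 J2=2
add link → L=8 J1=3 J2=2
C@1,7 dof=2 J2 → L=8 J1=3 J2=3
P@6,2 dof=1 J1 → L=8 J1=4 J2=3
add link → L=9 J1=4 J2=3
C@4,7 dof=2 J2 → L=9 J1=4 J2=4
P@7,8 dof=1 J1 → L=9 J1=5 J2=4
add link → L=10 J1=5 J2=4
P@4,9 dof=1 J1 → L=10 J1=6 J2=4
M=3(L−1)−2J1−J2=3·9−2·6−4=11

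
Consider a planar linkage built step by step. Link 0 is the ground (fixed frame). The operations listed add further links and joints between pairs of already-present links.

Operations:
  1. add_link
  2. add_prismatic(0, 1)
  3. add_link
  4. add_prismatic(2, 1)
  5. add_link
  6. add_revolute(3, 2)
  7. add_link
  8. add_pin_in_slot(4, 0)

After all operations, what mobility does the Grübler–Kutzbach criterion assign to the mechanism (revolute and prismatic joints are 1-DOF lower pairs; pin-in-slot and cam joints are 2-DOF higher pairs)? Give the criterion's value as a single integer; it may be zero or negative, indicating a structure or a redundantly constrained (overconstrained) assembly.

M = 5

L=1 J1=0 J2=0
add link → L=2 J1=0 J2=0
P@0,1 dof=1 J1 → L=2 J1=1 J2=0
add link → L=3 J1=1 J2=0
P@2,1 dof=1 J1 → L=3 J1=2 J2=0
add link → L=4 J1=2 J2=0
R@3,2 dof=1 J1 → L=4 J1=3 J2=0
add link → L=5 J1=3 J2=0
PS@4,0 dof=2 J2 → L=5 J1=3 J2=1
M=3(L−1)−2J1−J2=3·4−2·3−1=5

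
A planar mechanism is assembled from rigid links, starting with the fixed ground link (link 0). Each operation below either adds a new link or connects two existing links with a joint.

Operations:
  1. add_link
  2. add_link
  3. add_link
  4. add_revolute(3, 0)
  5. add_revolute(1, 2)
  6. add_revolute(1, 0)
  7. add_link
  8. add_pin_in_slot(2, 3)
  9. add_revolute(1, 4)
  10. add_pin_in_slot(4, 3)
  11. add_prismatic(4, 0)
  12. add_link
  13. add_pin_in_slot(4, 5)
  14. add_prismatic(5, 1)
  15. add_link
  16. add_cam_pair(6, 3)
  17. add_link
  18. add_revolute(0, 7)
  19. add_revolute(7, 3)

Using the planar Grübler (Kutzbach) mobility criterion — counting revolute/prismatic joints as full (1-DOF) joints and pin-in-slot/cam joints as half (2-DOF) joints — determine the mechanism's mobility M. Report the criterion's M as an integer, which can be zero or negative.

M = 1

L=1 J1=0 J2=0
add link → L=2 J1=0 J2=0
add link → L=3 J1=0 J2=0
add link → L=4 J1=0 J2=0
R@3,0 dof=1 J1 → L=4 J1=1 J2=0
R@1,2 dof=1 J1 → L=4 J1=2 J2=0
R@1,0 dof=1 J1 → L=4 J1=3 J2=0
add link → L=5 J1=3 J2=0
PS@2,3 dof=2 J2 → L=5 J1=3 J2=1
R@1,4 dof=1 J1 → L=5 J1=4 J2=1
PS@4,3 dof=2 J2 → L=5 J1=4 J2=2
P@4,0 dof=1 J1 → L=5 J1=5 J2=2
add link → L=6 J1=5 J2=2
PS@4,5 dof=2 J2 → L=6 J1=5 J2=3
P@5,1 dof=1 J1 → L=6 J1=6 J2=3
add link → L=7 J1=6 J2=3
C@6,3 dof=2 J2 → L=7 J1=6 J2=4
add link → L=8 J1=6 J2=4
R@0,7 dof=1 J1 → L=8 J1=7 J2=4
R@7,3 dof=1 J1 → L=8 J1=8 J2=4
M=3(L−1)−2J1−J2=3·7−2·8−4=1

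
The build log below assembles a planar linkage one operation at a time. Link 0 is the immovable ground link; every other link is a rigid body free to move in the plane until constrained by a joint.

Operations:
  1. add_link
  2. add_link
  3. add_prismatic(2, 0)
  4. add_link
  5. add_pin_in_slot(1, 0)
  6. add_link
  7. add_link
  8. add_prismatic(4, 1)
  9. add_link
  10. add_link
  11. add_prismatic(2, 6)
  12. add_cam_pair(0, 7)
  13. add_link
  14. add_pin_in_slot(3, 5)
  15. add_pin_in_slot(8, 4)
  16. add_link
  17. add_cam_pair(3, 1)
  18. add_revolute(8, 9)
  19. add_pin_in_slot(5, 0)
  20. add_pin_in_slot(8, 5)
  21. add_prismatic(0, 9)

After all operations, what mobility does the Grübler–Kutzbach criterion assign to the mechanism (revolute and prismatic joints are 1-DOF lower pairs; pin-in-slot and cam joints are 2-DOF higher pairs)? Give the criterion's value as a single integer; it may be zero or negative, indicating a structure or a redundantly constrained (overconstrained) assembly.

ground; <1,0,0>
#1 <2,0,0>
#2 <3,0,0>
P:2↔0 J1 <3,1,0>
#3 <4,1,0>
PS:1↔0 J2 <4,1,1>
#4 <5,1,1>
#5 <6,1,1>
P:4↔1 J1 <6,2,1>
#6 <7,2,1>
#7 <8,2,1>
P:2↔6 J1 <8,3,1>
C:0↔7 J2 <8,3,2>
#8 <9,3,2>
PS:3↔5 J2 <9,3,3>
PS:8↔4 J2 <9,3,4>
#9 <10,3,4>
C:3↔1 J2 <10,3,5>
R:8↔9 J1 <10,4,5>
PS:5↔0 J2 <10,4,6>
PS:8↔5 J2 <10,4,7>
P:0↔9 J1 <10,5,7>
3×9 − 2×5 − 1×7 = 10

M = 10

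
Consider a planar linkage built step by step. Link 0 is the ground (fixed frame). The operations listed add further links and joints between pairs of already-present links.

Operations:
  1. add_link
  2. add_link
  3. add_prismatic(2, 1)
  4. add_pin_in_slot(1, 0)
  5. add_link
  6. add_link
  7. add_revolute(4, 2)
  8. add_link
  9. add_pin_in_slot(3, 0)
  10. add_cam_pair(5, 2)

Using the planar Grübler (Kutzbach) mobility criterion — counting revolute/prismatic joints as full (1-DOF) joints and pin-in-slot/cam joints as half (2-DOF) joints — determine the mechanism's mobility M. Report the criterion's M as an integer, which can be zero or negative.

M = 8

link 0 = ground. State L|J1|J2 = 1|0|0
+link1  2|0|0
+link2  3|0|0
P(2,1) f=1→J1  3|1|0
PS(1,0) f=2→J2  3|1|1
+link3  4|1|1
+link4  5|1|1
R(4,2) f=1→J1  5|2|1
+link5  6|2|1
PS(3,0) f=2→J2  6|2|2
C(5,2) f=2→J2  6|2|3
M = 3(6−1)−2·2−3 = 15−4−3 = 8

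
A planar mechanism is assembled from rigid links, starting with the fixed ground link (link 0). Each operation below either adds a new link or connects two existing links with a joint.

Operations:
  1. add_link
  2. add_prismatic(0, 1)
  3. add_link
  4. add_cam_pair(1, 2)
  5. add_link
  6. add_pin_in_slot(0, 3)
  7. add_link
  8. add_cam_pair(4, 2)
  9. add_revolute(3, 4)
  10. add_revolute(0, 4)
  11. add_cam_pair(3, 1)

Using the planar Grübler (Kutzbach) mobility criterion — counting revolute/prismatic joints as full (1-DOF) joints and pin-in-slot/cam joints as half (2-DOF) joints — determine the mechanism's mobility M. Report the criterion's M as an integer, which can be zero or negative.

[1;0;0] (link 0 is ground)
L+ [2;0;0]
P(0,1)∈J1 [2;1;0]
L+ [3;1;0]
C(1,2)∈J2 [3;1;1]
L+ [4;1;1]
PS(0,3)∈J2 [4;1;2]
L+ [5;1;2]
C(4,2)∈J2 [5;1;3]
R(3,4)∈J1 [5;2;3]
R(0,4)∈J1 [5;3;3]
C(3,1)∈J2 [5;3;4]
mobility = 12 − 6 − 4 = 2

M = 2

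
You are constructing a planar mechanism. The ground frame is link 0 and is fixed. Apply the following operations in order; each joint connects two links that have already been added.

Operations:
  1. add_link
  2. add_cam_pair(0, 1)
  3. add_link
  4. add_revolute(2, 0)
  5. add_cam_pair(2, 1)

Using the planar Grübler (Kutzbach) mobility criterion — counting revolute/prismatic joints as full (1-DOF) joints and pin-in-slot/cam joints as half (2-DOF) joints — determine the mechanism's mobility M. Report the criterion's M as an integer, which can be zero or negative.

M = 2

[1;0;0] (link 0 is ground)
L+ [2;0;0]
C(0,1)∈J2 [2;0;1]
L+ [3;0;1]
R(2,0)∈J1 [3;1;1]
C(2,1)∈J2 [3;1;2]
mobility = 6 − 2 − 2 = 2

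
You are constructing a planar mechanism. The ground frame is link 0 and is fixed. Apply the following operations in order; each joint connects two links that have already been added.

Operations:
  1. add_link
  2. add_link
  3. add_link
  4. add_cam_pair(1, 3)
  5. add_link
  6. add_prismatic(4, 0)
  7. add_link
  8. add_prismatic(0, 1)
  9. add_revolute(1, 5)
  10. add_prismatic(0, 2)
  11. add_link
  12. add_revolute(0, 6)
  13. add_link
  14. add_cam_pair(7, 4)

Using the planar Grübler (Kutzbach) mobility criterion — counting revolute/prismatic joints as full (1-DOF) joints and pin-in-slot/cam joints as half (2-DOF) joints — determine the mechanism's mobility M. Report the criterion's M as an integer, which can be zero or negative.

(L,J1,J2)=(1,0,0); link0 fixed
link1: (2,0,0)
link2: (3,0,0)
link3: (4,0,0)
C 1-3 [J2]: (4,0,1)
link4: (5,0,1)
P 4-0 [J1]: (5,1,1)
link5: (6,1,1)
P 0-1 [J1]: (6,2,1)
R 1-5 [J1]: (6,3,1)
P 0-2 [J1]: (6,4,1)
link6: (7,4,1)
R 0-6 [J1]: (7,5,1)
link7: (8,5,1)
C 7-4 [J2]: (8,5,2)
Grübler: 3·7 − 2·5 − 2 = 9

M = 9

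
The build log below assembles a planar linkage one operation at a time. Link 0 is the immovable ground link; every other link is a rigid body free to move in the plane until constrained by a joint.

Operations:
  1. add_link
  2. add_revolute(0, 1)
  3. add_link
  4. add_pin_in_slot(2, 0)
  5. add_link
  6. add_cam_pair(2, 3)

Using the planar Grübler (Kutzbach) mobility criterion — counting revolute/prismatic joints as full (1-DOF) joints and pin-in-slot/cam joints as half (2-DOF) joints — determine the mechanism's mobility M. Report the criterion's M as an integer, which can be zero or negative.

M = 5

L=1 J1=0 J2=0
add link → L=2 J1=0 J2=0
R@0,1 dof=1 J1 → L=2 J1=1 J2=0
add link → L=3 J1=1 J2=0
PS@2,0 dof=2 J2 → L=3 J1=1 J2=1
add link → L=4 J1=1 J2=1
C@2,3 dof=2 J2 → L=4 J1=1 J2=2
M=3(L−1)−2J1−J2=3·3−2·1−2=5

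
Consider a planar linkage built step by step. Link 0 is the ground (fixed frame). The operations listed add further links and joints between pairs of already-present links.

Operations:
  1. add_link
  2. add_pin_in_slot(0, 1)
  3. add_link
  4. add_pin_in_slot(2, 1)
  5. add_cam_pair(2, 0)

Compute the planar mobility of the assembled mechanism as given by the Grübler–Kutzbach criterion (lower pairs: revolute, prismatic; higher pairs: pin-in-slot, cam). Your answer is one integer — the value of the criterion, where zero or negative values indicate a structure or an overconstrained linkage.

M = 3

(L,J1,J2)=(1,0,0); link0 fixed
link1: (2,0,0)
PS 0-1 [J2]: (2,0,1)
link2: (3,0,1)
PS 2-1 [J2]: (3,0,2)
C 2-0 [J2]: (3,0,3)
Grübler: 3·2 − 2·0 − 3 = 3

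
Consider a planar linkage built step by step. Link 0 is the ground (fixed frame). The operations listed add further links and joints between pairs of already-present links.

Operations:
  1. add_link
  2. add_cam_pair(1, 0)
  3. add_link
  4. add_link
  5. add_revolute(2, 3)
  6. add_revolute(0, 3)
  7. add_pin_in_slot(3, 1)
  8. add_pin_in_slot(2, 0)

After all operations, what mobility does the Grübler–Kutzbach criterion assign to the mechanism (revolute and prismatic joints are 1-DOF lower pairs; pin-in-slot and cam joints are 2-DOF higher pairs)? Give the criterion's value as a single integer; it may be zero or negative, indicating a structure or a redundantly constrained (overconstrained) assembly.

M = 2

ground; <1,0,0>
#1 <2,0,0>
C:1↔0 J2 <2,0,1>
#2 <3,0,1>
#3 <4,0,1>
R:2↔3 J1 <4,1,1>
R:0↔3 J1 <4,2,1>
PS:3↔1 J2 <4,2,2>
PS:2↔0 J2 <4,2,3>
3×3 − 2×2 − 1×3 = 2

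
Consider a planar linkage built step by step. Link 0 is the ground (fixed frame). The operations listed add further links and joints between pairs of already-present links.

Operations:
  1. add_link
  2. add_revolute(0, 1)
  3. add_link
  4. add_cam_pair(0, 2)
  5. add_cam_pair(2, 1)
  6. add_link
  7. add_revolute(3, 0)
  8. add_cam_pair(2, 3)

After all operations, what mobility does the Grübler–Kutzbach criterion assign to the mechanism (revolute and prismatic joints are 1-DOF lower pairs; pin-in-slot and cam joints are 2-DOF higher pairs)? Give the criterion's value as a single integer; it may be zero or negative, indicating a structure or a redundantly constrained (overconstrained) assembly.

M = 2

[1;0;0] (link 0 is ground)
L+ [2;0;0]
R(0,1)∈J1 [2;1;0]
L+ [3;1;0]
C(0,2)∈J2 [3;1;1]
C(2,1)∈J2 [3;1;2]
L+ [4;1;2]
R(3,0)∈J1 [4;2;2]
C(2,3)∈J2 [4;2;3]
mobility = 9 − 4 − 3 = 2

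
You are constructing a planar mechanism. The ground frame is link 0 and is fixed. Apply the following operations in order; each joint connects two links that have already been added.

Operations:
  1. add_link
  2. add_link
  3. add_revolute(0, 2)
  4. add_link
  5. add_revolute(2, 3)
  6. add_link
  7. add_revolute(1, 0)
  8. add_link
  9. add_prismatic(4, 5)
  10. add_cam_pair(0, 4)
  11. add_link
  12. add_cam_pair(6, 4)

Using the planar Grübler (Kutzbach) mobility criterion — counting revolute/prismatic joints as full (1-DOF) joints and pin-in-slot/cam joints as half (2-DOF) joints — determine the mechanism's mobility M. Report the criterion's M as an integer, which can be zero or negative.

link 0 = ground. State L|J1|J2 = 1|0|0
+link1  2|0|0
+link2  3|0|0
R(0,2) f=1→J1  3|1|0
+link3  4|1|0
R(2,3) f=1→J1  4|2|0
+link4  5|2|0
R(1,0) f=1→J1  5|3|0
+link5  6|3|0
P(4,5) f=1→J1  6|4|0
C(0,4) f=2→J2  6|4|1
+link6  7|4|1
C(6,4) f=2→J2  7|4|2
M = 3(7−1)−2·4−2 = 18−8−2 = 8

M = 8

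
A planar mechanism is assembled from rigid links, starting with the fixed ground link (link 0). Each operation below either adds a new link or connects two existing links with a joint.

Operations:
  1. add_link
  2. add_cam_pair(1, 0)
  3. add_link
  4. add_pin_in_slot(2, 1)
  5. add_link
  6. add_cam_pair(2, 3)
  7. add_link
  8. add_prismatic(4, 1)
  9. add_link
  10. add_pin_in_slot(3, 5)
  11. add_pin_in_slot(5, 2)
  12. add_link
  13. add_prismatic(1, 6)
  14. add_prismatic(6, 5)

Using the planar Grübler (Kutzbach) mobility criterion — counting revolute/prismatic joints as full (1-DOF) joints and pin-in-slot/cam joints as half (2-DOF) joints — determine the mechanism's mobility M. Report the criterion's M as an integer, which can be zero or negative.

M = 7

ground; <1,0,0>
#1 <2,0,0>
C:1↔0 J2 <2,0,1>
#2 <3,0,1>
PS:2↔1 J2 <3,0,2>
#3 <4,0,2>
C:2↔3 J2 <4,0,3>
#4 <5,0,3>
P:4↔1 J1 <5,1,3>
#5 <6,1,3>
PS:3↔5 J2 <6,1,4>
PS:5↔2 J2 <6,1,5>
#6 <7,1,5>
P:1↔6 J1 <7,2,5>
P:6↔5 J1 <7,3,5>
3×6 − 2×3 − 1×5 = 7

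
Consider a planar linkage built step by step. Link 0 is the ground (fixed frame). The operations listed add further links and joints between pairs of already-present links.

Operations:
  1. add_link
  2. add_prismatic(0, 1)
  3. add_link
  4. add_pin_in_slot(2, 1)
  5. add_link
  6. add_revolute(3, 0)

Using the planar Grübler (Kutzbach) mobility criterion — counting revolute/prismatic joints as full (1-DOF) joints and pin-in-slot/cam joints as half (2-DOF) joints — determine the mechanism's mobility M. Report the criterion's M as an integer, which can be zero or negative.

M = 4

(L,J1,J2)=(1,0,0); link0 fixed
link1: (2,0,0)
P 0-1 [J1]: (2,1,0)
link2: (3,1,0)
PS 2-1 [J2]: (3,1,1)
link3: (4,1,1)
R 3-0 [J1]: (4,2,1)
Grübler: 3·3 − 2·2 − 1 = 4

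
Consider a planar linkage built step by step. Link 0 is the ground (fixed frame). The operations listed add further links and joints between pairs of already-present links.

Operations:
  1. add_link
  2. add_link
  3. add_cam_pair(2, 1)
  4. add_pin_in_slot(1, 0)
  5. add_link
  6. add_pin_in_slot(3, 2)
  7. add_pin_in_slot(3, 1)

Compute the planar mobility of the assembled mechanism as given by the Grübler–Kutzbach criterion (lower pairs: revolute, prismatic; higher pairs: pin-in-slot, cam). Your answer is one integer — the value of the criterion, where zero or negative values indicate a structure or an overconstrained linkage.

M = 5

[1;0;0] (link 0 is ground)
L+ [2;0;0]
L+ [3;0;0]
C(2,1)∈J2 [3;0;1]
PS(1,0)∈J2 [3;0;2]
L+ [4;0;2]
PS(3,2)∈J2 [4;0;3]
PS(3,1)∈J2 [4;0;4]
mobility = 9 − 0 − 4 = 5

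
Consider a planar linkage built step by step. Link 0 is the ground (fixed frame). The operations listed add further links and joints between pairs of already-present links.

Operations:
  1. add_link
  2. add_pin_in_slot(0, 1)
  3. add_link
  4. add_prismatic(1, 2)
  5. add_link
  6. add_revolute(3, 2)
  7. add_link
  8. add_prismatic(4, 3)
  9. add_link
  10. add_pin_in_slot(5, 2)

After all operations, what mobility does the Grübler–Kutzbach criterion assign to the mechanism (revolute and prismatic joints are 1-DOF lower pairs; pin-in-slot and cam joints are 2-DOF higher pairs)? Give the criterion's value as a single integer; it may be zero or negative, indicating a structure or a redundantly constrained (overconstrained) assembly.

[1;0;0] (link 0 is ground)
L+ [2;0;0]
PS(0,1)∈J2 [2;0;1]
L+ [3;0;1]
P(1,2)∈J1 [3;1;1]
L+ [4;1;1]
R(3,2)∈J1 [4;2;1]
L+ [5;2;1]
P(4,3)∈J1 [5;3;1]
L+ [6;3;1]
PS(5,2)∈J2 [6;3;2]
mobility = 15 − 6 − 2 = 7

M = 7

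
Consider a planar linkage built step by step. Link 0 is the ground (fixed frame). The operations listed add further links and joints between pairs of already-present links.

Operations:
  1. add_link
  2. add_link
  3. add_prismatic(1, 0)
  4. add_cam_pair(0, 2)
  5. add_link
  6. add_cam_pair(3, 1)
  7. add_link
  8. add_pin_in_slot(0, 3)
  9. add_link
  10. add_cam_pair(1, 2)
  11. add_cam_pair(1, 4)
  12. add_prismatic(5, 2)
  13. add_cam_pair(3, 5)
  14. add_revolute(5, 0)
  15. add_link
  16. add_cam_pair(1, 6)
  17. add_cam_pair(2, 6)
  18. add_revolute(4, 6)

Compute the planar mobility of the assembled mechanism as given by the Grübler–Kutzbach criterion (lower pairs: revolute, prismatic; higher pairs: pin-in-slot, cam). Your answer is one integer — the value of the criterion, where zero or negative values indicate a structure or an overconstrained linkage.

[1;0;0] (link 0 is ground)
L+ [2;0;0]
L+ [3;0;0]
P(1,0)∈J1 [3;1;0]
C(0,2)∈J2 [3;1;1]
L+ [4;1;1]
C(3,1)∈J2 [4;1;2]
L+ [5;1;2]
PS(0,3)∈J2 [5;1;3]
L+ [6;1;3]
C(1,2)∈J2 [6;1;4]
C(1,4)∈J2 [6;1;5]
P(5,2)∈J1 [6;2;5]
C(3,5)∈J2 [6;2;6]
R(5,0)∈J1 [6;3;6]
L+ [7;3;6]
C(1,6)∈J2 [7;3;7]
C(2,6)∈J2 [7;3;8]
R(4,6)∈J1 [7;4;8]
mobility = 18 − 8 − 8 = 2

M = 2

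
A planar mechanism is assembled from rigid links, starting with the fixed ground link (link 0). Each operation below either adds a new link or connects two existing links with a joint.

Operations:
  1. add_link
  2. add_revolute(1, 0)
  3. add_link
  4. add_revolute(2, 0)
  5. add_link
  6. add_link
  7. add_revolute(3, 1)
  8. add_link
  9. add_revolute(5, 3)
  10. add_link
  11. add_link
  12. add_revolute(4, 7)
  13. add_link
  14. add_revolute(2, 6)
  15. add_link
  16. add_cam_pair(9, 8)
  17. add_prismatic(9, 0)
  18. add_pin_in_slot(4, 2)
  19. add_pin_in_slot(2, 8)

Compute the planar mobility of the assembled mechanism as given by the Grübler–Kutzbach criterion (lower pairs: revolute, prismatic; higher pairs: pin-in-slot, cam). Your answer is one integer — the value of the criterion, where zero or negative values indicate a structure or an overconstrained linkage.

[1;0;0] (link 0 is ground)
L+ [2;0;0]
R(1,0)∈J1 [2;1;0]
L+ [3;1;0]
R(2,0)∈J1 [3;2;0]
L+ [4;2;0]
L+ [5;2;0]
R(3,1)∈J1 [5;3;0]
L+ [6;3;0]
R(5,3)∈J1 [6;4;0]
L+ [7;4;0]
L+ [8;4;0]
R(4,7)∈J1 [8;5;0]
L+ [9;5;0]
R(2,6)∈J1 [9;6;0]
L+ [10;6;0]
C(9,8)∈J2 [10;6;1]
P(9,0)∈J1 [10;7;1]
PS(4,2)∈J2 [10;7;2]
PS(2,8)∈J2 [10;7;3]
mobility = 27 − 14 − 3 = 10

M = 10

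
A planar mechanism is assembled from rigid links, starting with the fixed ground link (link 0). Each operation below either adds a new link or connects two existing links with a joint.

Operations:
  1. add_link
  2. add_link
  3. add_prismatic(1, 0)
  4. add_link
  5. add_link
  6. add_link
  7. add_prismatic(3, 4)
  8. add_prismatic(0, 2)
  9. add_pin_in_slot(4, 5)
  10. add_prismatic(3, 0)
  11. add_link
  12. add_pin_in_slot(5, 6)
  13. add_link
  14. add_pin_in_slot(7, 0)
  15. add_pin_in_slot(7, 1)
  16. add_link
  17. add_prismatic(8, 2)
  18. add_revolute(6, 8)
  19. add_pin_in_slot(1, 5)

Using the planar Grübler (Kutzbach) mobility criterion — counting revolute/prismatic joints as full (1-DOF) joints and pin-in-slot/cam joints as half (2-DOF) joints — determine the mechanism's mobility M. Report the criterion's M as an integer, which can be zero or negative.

[1;0;0] (link 0 is ground)
L+ [2;0;0]
L+ [3;0;0]
P(1,0)∈J1 [3;1;0]
L+ [4;1;0]
L+ [5;1;0]
L+ [6;1;0]
P(3,4)∈J1 [6;2;0]
P(0,2)∈J1 [6;3;0]
PS(4,5)∈J2 [6;3;1]
P(3,0)∈J1 [6;4;1]
L+ [7;4;1]
PS(5,6)∈J2 [7;4;2]
L+ [8;4;2]
PS(7,0)∈J2 [8;4;3]
PS(7,1)∈J2 [8;4;4]
L+ [9;4;4]
P(8,2)∈J1 [9;5;4]
R(6,8)∈J1 [9;6;4]
PS(1,5)∈J2 [9;6;5]
mobility = 24 − 12 − 5 = 7

M = 7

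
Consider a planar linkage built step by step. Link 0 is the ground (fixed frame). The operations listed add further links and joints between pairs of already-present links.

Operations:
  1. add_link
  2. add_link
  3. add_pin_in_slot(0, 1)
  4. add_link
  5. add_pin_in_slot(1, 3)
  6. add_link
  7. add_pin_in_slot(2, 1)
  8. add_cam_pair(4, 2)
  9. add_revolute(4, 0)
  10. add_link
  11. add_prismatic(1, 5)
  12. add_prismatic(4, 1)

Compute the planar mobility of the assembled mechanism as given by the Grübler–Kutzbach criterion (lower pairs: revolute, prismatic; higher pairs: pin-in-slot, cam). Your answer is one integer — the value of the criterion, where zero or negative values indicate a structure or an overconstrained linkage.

M = 5

ground; <1,0,0>
#1 <2,0,0>
#2 <3,0,0>
PS:0↔1 J2 <3,0,1>
#3 <4,0,1>
PS:1↔3 J2 <4,0,2>
#4 <5,0,2>
PS:2↔1 J2 <5,0,3>
C:4↔2 J2 <5,0,4>
R:4↔0 J1 <5,1,4>
#5 <6,1,4>
P:1↔5 J1 <6,2,4>
P:4↔1 J1 <6,3,4>
3×5 − 2×3 − 1×4 = 5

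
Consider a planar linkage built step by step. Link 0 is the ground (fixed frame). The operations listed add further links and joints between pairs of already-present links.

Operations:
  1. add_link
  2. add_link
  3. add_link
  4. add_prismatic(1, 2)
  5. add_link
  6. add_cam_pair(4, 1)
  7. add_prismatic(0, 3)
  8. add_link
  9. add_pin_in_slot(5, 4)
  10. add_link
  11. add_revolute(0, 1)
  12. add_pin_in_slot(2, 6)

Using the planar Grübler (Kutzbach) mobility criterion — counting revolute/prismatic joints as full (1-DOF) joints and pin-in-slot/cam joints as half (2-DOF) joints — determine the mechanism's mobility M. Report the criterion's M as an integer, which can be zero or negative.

link 0 = ground. State L|J1|J2 = 1|0|0
+link1  2|0|0
+link2  3|0|0
+link3  4|0|0
P(1,2) f=1→J1  4|1|0
+link4  5|1|0
C(4,1) f=2→J2  5|1|1
P(0,3) f=1→J1  5|2|1
+link5  6|2|1
PS(5,4) f=2→J2  6|2|2
+link6  7|2|2
R(0,1) f=1→J1  7|3|2
PS(2,6) f=2→J2  7|3|3
M = 3(7−1)−2·3−3 = 18−6−3 = 9

M = 9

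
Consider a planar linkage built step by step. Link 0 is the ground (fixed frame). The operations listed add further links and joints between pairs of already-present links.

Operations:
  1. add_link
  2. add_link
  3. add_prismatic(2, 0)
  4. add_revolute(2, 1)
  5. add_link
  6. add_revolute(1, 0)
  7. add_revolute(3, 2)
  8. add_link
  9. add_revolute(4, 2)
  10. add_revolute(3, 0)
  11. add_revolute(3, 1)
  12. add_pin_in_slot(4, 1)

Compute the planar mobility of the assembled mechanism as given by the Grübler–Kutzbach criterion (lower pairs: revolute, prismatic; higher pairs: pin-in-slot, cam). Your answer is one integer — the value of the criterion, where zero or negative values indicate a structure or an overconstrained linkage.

[1;0;0] (link 0 is ground)
L+ [2;0;0]
L+ [3;0;0]
P(2,0)∈J1 [3;1;0]
R(2,1)∈J1 [3;2;0]
L+ [4;2;0]
R(1,0)∈J1 [4;3;0]
R(3,2)∈J1 [4;4;0]
L+ [5;4;0]
R(4,2)∈J1 [5;5;0]
R(3,0)∈J1 [5;6;0]
R(3,1)∈J1 [5;7;0]
PS(4,1)∈J2 [5;7;1]
mobility = 12 − 14 − 1 = -3

M = -3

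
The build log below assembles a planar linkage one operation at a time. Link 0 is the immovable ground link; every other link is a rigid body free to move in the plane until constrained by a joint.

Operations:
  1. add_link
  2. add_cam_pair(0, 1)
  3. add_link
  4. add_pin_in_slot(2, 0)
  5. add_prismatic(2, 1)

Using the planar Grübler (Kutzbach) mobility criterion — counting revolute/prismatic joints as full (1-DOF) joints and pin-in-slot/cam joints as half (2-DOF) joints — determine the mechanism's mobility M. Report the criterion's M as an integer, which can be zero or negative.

L=1 J1=0 J2=0
add link → L=2 J1=0 J2=0
C@0,1 dof=2 J2 → L=2 J1=0 J2=1
add link → L=3 J1=0 J2=1
PS@2,0 dof=2 J2 → L=3 J1=0 J2=2
P@2,1 dof=1 J1 → L=3 J1=1 J2=2
M=3(L−1)−2J1−J2=3·2−2·1−2=2

M = 2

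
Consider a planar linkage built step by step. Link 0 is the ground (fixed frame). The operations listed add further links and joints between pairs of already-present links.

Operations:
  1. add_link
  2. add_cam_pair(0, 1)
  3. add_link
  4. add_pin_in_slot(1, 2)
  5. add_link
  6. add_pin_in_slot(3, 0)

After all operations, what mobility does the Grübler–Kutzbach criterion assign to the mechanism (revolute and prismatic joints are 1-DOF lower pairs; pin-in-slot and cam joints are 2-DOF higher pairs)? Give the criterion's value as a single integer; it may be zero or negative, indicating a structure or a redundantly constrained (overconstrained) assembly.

M = 6

ground; <1,0,0>
#1 <2,0,0>
C:0↔1 J2 <2,0,1>
#2 <3,0,1>
PS:1↔2 J2 <3,0,2>
#3 <4,0,2>
PS:3↔0 J2 <4,0,3>
3×3 − 2×0 − 1×3 = 6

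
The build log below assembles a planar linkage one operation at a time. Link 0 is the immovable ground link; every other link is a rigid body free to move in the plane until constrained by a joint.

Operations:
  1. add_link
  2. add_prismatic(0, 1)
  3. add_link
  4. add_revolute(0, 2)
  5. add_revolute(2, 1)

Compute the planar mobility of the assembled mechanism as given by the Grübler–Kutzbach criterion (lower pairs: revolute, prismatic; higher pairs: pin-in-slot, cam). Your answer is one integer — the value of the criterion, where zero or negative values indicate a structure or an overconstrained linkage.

M = 0

ground; <1,0,0>
#1 <2,0,0>
P:0↔1 J1 <2,1,0>
#2 <3,1,0>
R:0↔2 J1 <3,2,0>
R:2↔1 J1 <3,3,0>
3×2 − 2×3 − 1×0 = 0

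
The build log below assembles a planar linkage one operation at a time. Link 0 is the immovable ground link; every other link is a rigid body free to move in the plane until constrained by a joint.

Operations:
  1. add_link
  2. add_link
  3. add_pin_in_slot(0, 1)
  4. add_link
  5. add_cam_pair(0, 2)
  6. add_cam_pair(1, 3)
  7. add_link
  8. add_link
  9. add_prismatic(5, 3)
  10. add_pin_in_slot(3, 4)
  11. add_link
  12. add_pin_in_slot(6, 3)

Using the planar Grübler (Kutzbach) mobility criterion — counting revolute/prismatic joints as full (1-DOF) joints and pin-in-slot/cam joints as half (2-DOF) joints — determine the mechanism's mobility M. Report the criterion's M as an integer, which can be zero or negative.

M = 11

[1;0;0] (link 0 is ground)
L+ [2;0;0]
L+ [3;0;0]
PS(0,1)∈J2 [3;0;1]
L+ [4;0;1]
C(0,2)∈J2 [4;0;2]
C(1,3)∈J2 [4;0;3]
L+ [5;0;3]
L+ [6;0;3]
P(5,3)∈J1 [6;1;3]
PS(3,4)∈J2 [6;1;4]
L+ [7;1;4]
PS(6,3)∈J2 [7;1;5]
mobility = 18 − 2 − 5 = 11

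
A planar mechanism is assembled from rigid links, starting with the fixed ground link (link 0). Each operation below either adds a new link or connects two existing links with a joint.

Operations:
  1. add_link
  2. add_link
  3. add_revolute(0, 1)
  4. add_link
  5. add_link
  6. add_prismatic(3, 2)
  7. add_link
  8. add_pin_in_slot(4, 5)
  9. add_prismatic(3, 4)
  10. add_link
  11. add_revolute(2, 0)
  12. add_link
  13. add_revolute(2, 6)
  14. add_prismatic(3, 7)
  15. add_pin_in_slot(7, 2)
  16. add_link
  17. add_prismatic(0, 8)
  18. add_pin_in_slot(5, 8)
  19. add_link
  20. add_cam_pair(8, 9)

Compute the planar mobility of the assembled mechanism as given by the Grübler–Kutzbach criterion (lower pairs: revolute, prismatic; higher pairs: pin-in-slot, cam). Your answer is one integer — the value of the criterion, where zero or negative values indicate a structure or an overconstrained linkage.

M = 9

L=1 J1=0 J2=0
add link → L=2 J1=0 J2=0
add link → L=3 J1=0 J2=0
R@0,1 dof=1 J1 → L=3 J1=1 J2=0
add link → L=4 J1=1 J2=0
add link → L=5 J1=1 J2=0
P@3,2 dof=1 J1 → L=5 J1=2 J2=0
add link → L=6 J1=2 J2=0
PS@4,5 dof=2 J2 → L=6 J1=2 J2=1
P@3,4 dof=1 J1 → L=6 J1=3 J2=1
add link → L=7 J1=3 J2=1
R@2,0 dof=1 J1 → L=7 J1=4 J2=1
add link → L=8 J1=4 J2=1
R@2,6 dof=1 J1 → L=8 J1=5 J2=1
P@3,7 dof=1 J1 → L=8 J1=6 J2=1
PS@7,2 dof=2 J2 → L=8 J1=6 J2=2
add link → L=9 J1=6 J2=2
P@0,8 dof=1 J1 → L=9 J1=7 J2=2
PS@5,8 dof=2 J2 → L=9 J1=7 J2=3
add link → L=10 J1=7 J2=3
C@8,9 dof=2 J2 → L=10 J1=7 J2=4
M=3(L−1)−2J1−J2=3·9−2·7−4=9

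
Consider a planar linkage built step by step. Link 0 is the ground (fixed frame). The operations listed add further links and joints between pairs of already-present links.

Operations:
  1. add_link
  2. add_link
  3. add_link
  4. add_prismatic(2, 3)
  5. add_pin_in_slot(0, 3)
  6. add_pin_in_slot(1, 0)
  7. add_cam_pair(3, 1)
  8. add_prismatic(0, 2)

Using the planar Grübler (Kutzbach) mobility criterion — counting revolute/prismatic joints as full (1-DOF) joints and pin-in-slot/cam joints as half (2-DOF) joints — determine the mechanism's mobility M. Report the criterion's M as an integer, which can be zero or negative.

M = 2

link 0 = ground. State L|J1|J2 = 1|0|0
+link1  2|0|0
+link2  3|0|0
+link3  4|0|0
P(2,3) f=1→J1  4|1|0
PS(0,3) f=2→J2  4|1|1
PS(1,0) f=2→J2  4|1|2
C(3,1) f=2→J2  4|1|3
P(0,2) f=1→J1  4|2|3
M = 3(4−1)−2·2−3 = 9−4−3 = 2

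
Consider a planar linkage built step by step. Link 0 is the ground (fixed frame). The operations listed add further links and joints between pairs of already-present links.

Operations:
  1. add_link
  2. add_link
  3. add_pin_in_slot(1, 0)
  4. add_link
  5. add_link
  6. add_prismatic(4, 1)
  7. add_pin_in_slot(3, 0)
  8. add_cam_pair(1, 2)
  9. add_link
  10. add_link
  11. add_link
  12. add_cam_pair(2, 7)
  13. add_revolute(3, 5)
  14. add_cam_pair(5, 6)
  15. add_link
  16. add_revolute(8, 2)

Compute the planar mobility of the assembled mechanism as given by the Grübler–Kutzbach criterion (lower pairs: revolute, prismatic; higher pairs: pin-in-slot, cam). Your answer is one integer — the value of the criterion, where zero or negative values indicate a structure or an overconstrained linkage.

M = 13

ground; <1,0,0>
#1 <2,0,0>
#2 <3,0,0>
PS:1↔0 J2 <3,0,1>
#3 <4,0,1>
#4 <5,0,1>
P:4↔1 J1 <5,1,1>
PS:3↔0 J2 <5,1,2>
C:1↔2 J2 <5,1,3>
#5 <6,1,3>
#6 <7,1,3>
#7 <8,1,3>
C:2↔7 J2 <8,1,4>
R:3↔5 J1 <8,2,4>
C:5↔6 J2 <8,2,5>
#8 <9,2,5>
R:8↔2 J1 <9,3,5>
3×8 − 2×3 − 1×5 = 13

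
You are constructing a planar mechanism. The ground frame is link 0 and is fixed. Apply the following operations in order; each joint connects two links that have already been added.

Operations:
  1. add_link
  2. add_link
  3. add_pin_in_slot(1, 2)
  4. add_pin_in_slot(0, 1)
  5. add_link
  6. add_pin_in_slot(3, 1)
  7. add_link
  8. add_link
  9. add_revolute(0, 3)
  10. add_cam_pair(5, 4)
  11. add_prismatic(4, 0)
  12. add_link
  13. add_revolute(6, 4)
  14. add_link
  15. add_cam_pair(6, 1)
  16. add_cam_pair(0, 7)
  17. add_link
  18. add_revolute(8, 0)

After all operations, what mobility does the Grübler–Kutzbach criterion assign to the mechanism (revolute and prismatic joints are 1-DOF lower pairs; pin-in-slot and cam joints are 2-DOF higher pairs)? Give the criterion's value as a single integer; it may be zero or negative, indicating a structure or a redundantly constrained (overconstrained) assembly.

M = 10

L=1 J1=0 J2=0
add link → L=2 J1=0 J2=0
add link → L=3 J1=0 J2=0
PS@1,2 dof=2 J2 → L=3 J1=0 J2=1
PS@0,1 dof=2 J2 → L=3 J1=0 J2=2
add link → L=4 J1=0 J2=2
PS@3,1 dof=2 J2 → L=4 J1=0 J2=3
add link → L=5 J1=0 J2=3
add link → L=6 J1=0 J2=3
R@0,3 dof=1 J1 → L=6 J1=1 J2=3
C@5,4 dof=2 J2 → L=6 J1=1 J2=4
P@4,0 dof=1 J1 → L=6 J1=2 J2=4
add link → L=7 J1=2 J2=4
R@6,4 dof=1 J1 → L=7 J1=3 J2=4
add link → L=8 J1=3 J2=4
C@6,1 dof=2 J2 → L=8 J1=3 J2=5
C@0,7 dof=2 J2 → L=8 J1=3 J2=6
add link → L=9 J1=3 J2=6
R@8,0 dof=1 J1 → L=9 J1=4 J2=6
M=3(L−1)−2J1−J2=3·8−2·4−6=10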